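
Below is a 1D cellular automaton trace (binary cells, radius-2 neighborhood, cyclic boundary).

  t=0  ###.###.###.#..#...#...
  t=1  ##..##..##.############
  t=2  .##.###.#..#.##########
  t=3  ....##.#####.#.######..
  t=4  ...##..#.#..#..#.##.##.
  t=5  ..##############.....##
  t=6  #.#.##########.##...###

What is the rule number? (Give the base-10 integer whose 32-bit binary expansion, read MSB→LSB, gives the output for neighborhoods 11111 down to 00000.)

2543212540

  ##### -> #   bit 31 = 1  t=1,i=13
  ####. -> .   bit 30 = 0  t=1,i=0
  ###.# -> .   bit 29 = 0  t=0,i=2
  ###.. -> #   bit 28 = 1  t=1,i=1
  ##.## -> .   bit 27 = 0  t=0,i=3
  ##.#. -> #   bit 26 = 1  t=0,i=11
  ##..# -> #   bit 25 = 1  t=1,i=2
  ##... -> #   bit 24 = 1  t=3,i=21
  #.### -> #   bit 23 = 1  t=0,i=4
  #.##. -> .   bit 22 = 0  t=2,i=1
  #.#.# -> .   bit 21 = 0  t=3,i=13
  #.#.. -> #   bit 20 = 1  t=0,i=12
  #..## -> .   bit 19 = 0  t=1,i=3
  #..#. -> #   bit 18 = 1  t=0,i=14
  #...# -> #   bit 17 = 1  t=0,i=17
  #.... -> .   bit 16 = 0  t=3,i=22
  .#### -> .   bit 15 = 0  t=1,i=12
  .###. -> #   bit 14 = 1  t=0,i=1
  .##.# -> .   bit 13 = 0  t=1,i=9
  .##.. -> #   bit 12 = 1  t=1,i=5
  .#.## -> .   bit 11 = 0  t=2,i=12
  .#.#. -> #   bit 10 = 1  t=4,i=8
  .#..# -> #   bit 9 = 1  t=0,i=13
  .#... -> #   bit 8 = 1  t=0,i=16
  ..### -> #   bit 7 = 1  t=0,i=0
  ..##. -> #   bit 6 = 1  t=1,i=4
  ..#.# -> #   bit 5 = 1  t=2,i=11
  ..#.. -> #   bit 4 = 1  t=0,i=15
  ...## -> #   bit 3 = 1  t=0,i=22
  ...#. -> #   bit 2 = 1  t=0,i=18
  ....# -> .   bit 1 = 0  t=3,i=2
  ..... -> .   bit 0 = 0  t=3,i=0
  bits 10010111100101100101011111111100 = 2543212540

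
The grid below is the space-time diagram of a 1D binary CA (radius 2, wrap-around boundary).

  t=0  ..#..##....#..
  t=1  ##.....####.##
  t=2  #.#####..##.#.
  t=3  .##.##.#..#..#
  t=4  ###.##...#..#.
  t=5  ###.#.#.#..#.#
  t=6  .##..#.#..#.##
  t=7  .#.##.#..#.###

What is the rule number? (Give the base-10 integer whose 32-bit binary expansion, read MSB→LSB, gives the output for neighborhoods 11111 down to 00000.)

3821366543

  #####|#  b31=1 t=2,i=4
  ####.|#  b30=1 t=1,i=0
  ###.#|#  b29=1 t=1,i=10
  ###..|.  b28=0 t=1,i=1
  ##.##|.  b27=0 t=1,i=11
  ##.#.|.  b26=0 t=2,i=11
  ##..#|#  b25=1 t=2,i=7
  ##...|#  b24=1 t=0,i=7
  #.###|#  b23=1 t=1,i=12
  #.##.|#  b22=1 t=3,i=1
  #.#.#|.  b21=0 t=2,i=0
  #.#..|.  b20=0 t=3,i=7
  #..##|.  b19=0 t=0,i=4
  #..#.|#  b18=1 t=3,i=9
  #...#|.  b17=0 t=4,i=7
  #....|#  b16=1 t=0,i=8
  .####|.  b15=0 t=1,i=8
  .###.|#  b14=1 t=4,i=1
  .##.#|#  b13=1 t=2,i=10
  .##..|.  b12=0 t=0,i=6
  .#.##|#  b11=1 t=2,i=1
  .#.#.|#  b10=1 t=2,i=13
  .#..#|.  b9=0 t=0,i=3
  .#...|#  b8=1 t=0,i=12
  ..###|.  b7=0 t=1,i=7
  ..##.|.  b6=0 t=0,i=5
  ..#.#|.  b5=0 t=3,i=13
  ..#..|.  b4=0 t=0,i=2
  ...##|#  b3=1 t=1,i=6
  ...#.|#  b2=1 t=0,i=1
  ....#|#  b1=1 t=0,i=0
  .....|#  b0=1 t=1,i=4
  bits 11100011110001010110110100001111 = 3821366543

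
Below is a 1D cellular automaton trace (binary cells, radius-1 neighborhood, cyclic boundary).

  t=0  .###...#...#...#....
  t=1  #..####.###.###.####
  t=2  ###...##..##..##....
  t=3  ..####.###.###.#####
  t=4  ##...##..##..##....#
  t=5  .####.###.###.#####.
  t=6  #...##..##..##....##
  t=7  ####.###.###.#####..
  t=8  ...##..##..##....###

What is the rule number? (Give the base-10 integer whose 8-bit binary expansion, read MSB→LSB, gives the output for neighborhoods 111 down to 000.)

115

  [7] ### => .  t=0,i=2
  [6] ##. => #  t=0,i=3
  [5] #.# => #  t=1,i=7
  [4] #.. => #  t=0,i=4
  [3] .## => .  t=0,i=1
  [2] .#. => .  t=0,i=7
  [1] ..# => #  t=0,i=0
  [0] ... => #  t=0,i=5
  bits 01110011 = 115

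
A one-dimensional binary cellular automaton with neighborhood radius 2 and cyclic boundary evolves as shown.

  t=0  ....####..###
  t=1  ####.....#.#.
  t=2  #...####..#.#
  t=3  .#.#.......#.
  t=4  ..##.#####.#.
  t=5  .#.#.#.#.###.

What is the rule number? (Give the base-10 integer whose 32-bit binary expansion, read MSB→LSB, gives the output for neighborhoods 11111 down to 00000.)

2778295323

  [31] ##### => #  t=4,i=7
  [30] ####. => .  t=0,i=6
  [29] ###.# => #  t=4,i=9
  [28] ###.. => .  t=0,i=7
  [27] ##.## => .  t=4,i=4
  [26] ##.#. => #  t=4,i=10
  [25] ##..# => .  t=0,i=8
  [24] ##... => #  t=0,i=0
  [23] #.### => #  t=1,i=0
  [22] #.##. => .  t=2,i=12
  [21] #.#.# => .  t=1,i=11
  [20] #.#.. => #  t=3,i=3
  [19] #..## => #  t=0,i=9
  [18] #..#. => .  t=2,i=9
  [17] #...# => .  t=2,i=2
  [16] #.... => #  t=0,i=1
  [15] .#### => .  t=0,i=5
  [14] .###. => #  t=0,i=11
  [13] .##.# => #  t=4,i=3
  [12] .##.. => .  t=2,i=0
  [11] .#.## => #  t=1,i=12
  [10] .#.#. => #  t=1,i=10
  [9] .#..# => .  t=3,i=12
  [8] .#... => .  t=3,i=4
  [7] ..### => .  t=0,i=4
  [6] ..##. => .  t=4,i=2
  [5] ..#.# => .  t=1,i=9
  [4] ..#.. => #  t=3,i=11
  [3] ...## => #  t=0,i=3
  [2] ...#. => .  t=1,i=8
  [1] ....# => #  t=0,i=2
  [0] ..... => #  t=1,i=6
  bits 10100101100110010110110000011011 = 2778295323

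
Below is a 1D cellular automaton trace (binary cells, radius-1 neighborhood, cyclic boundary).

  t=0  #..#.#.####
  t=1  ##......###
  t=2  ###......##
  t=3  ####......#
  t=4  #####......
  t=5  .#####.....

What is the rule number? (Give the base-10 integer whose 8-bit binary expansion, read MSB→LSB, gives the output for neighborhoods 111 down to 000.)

  ###|#  b7=1 t=0,i=8
  ##.|#  b6=1 t=0,i=0
  #.#|.  b5=0 t=0,i=4
  #..|#  b4=1 t=0,i=1
  .##|.  b3=0 t=0,i=7
  .#.|.  b2=0 t=0,i=3
  ..#|.  b1=0 t=0,i=2
  ...|.  b0=0 t=1,i=3
  bits 11010000 = 208

208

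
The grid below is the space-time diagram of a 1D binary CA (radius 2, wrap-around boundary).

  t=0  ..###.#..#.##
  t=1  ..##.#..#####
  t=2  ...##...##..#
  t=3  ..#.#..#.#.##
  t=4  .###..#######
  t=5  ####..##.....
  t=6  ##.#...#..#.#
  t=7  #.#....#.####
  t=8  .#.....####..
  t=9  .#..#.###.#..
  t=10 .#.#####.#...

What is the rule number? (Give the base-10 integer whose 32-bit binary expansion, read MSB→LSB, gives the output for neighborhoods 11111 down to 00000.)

484768953

  nb #####: next=.  (t=1,i=10, bit31=0)
  nb ####.: next=.  (t=1,i=11, bit30=0)
  nb ###.#: next=.  (t=0,i=4, bit29=0)
  nb ###..: next=#  (t=1,i=12, bit28=1)
  nb ##.##: next=#  (t=4,i=0, bit27=1)
  nb ##.#.: next=#  (t=0,i=5, bit26=1)
  nb ##..#: next=.  (t=0,i=0, bit25=0)
  nb ##...: next=.  (t=2,i=5, bit24=0)
  nb #.###: next=#  (t=4,i=1, bit23=1)
  nb #.##.: next=#  (t=0,i=11, bit22=1)
  nb #.#.#: next=#  (t=3,i=9, bit21=1)
  nb #.#..: next=.  (t=0,i=6, bit20=0)
  nb #..##: next=.  (t=0,i=1, bit19=0)
  nb #..#.: next=#  (t=0,i=8, bit18=1)
  nb #...#: next=.  (t=2,i=1, bit17=0)
  nb #....: next=.  (t=5,i=9, bit16=0)
  nb .####: next=#  (t=1,i=9, bit15=1)
  nb .###.: next=#  (t=0,i=3, bit14=1)
  nb .##.#: next=#  (t=1,i=3, bit13=1)
  nb .##..: next=#  (t=0,i=12, bit12=1)
  nb .#.##: next=#  (t=0,i=10, bit11=1)
  nb .#.#.: next=#  (t=3,i=3, bit10=1)
  nb .#..#: next=.  (t=0,i=7, bit9=0)
  nb .#...: next=.  (t=2,i=0, bit8=0)
  nb ..###: next=#  (t=0,i=2, bit7=1)
  nb ..##.: next=.  (t=1,i=2, bit6=0)
  nb ..#.#: next=#  (t=0,i=9, bit5=1)
  nb ..#..: next=#  (t=2,i=12, bit4=1)
  nb ...##: next=#  (t=2,i=2, bit3=1)
  nb ...#.: next=.  (t=6,i=6, bit2=0)
  nb ....#: next=.  (t=5,i=11, bit1=0)
  nb .....: next=#  (t=5,i=10, bit0=1)
  bits 00011100111001001111110010111001 = 484768953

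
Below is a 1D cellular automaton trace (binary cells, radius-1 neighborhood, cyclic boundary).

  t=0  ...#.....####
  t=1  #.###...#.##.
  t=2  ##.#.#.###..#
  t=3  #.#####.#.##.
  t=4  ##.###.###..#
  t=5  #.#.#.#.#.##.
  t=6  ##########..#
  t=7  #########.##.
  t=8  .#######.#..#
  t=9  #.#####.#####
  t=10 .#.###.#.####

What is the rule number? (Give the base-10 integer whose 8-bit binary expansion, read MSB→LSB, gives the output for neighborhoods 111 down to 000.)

  [7] ### => #  t=0,i=10
  [6] ##. => .  t=0,i=12
  [5] #.# => #  t=1,i=1
  [4] #.. => #  t=0,i=0
  [3] .## => .  t=0,i=9
  [2] .#. => #  t=0,i=3
  [1] ..# => #  t=0,i=2
  [0] ... => .  t=0,i=1
  bits 10110110 = 182

182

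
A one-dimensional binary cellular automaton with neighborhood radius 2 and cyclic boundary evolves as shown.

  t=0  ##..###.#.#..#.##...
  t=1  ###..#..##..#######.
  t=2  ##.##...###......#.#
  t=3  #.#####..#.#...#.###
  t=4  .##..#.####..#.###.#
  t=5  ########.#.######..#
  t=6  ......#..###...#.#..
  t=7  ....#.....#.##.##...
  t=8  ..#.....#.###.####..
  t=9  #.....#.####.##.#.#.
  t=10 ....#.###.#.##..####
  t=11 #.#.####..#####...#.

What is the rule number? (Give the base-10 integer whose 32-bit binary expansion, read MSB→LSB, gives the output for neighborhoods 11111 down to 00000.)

1273388130

  [31] ##### => .  t=1,i=14
  [30] ####. => #  t=1,i=17
  [29] ###.# => .  t=0,i=6
  [28] ###.. => .  t=1,i=2
  [27] ##.## => #  t=1,i=19
  [26] ##.#. => .  t=0,i=7
  [25] ##..# => #  t=0,i=2
  [24] ##... => #  t=0,i=17
  [23] #.### => #  t=1,i=0
  [22] #.##. => #  t=0,i=15
  [21] #.#.# => #  t=0,i=8
  [20] #.#.. => .  t=0,i=10
  [19] #..## => .  t=0,i=3
  [18] #..#. => #  t=0,i=12
  [17] #...# => #  t=0,i=18
  [16] #.... => .  t=2,i=12
  [15] .#### => .  t=1,i=13
  [14] .###. => #  t=0,i=5
  [13] .##.# => .  t=7,i=13
  [12] .##.. => #  t=0,i=1
  [11] .#.## => #  t=0,i=14
  [10] .#.#. => #  t=0,i=9
  [9] .#..# => .  t=0,i=11
  [8] .#... => .  t=3,i=12
  [7] ..### => .  t=0,i=4
  [6] ..##. => #  t=0,i=0
  [5] ..#.# => #  t=0,i=13
  [4] ..#.. => .  t=1,i=5
  [3] ...## => .  t=0,i=19
  [2] ...#. => .  t=2,i=16
  [1] ....# => #  t=2,i=15
  [0] ..... => .  t=2,i=13
  bits 01001011111001100101110001100010 = 1273388130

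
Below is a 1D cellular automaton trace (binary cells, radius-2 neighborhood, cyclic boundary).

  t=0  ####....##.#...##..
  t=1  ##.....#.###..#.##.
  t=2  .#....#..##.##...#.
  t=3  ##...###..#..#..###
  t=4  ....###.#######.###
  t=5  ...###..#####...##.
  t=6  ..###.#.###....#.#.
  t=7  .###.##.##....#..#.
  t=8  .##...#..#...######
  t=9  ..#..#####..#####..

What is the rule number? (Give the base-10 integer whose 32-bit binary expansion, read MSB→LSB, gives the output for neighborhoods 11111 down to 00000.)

2260005532

  ##### -> #   bit 31 = 1  t=3,i=18
  ####. -> .   bit 30 = 0  t=0,i=2
  ###.# -> .   bit 29 = 0  t=4,i=6
  ###.. -> .   bit 28 = 0  t=0,i=3
  ##.## -> .   bit 27 = 0  t=1,i=18
  ##.#. -> #   bit 26 = 1  t=0,i=10
  ##..# -> #   bit 25 = 1  t=0,i=17
  ##... -> .   bit 24 = 0  t=0,i=4
  #.### -> #   bit 23 = 1  t=1,i=9
  #.##. -> .   bit 22 = 0  t=1,i=0
  #.#.# -> #   bit 21 = 1  t=6,i=6
  #.#.. -> #   bit 20 = 1  t=0,i=11
  #..## -> .   bit 19 = 0  t=0,i=18
  #..#. -> #   bit 18 = 1  t=1,i=13
  #...# -> .   bit 17 = 0  t=0,i=13
  #.... -> .   bit 16 = 0  t=0,i=5
  .#### -> #   bit 15 = 1  t=0,i=1
  .###. -> #   bit 14 = 1  t=1,i=10
  .##.# -> #   bit 13 = 1  t=0,i=9
  .##.. -> #   bit 12 = 1  t=0,i=16
  .#.## -> .   bit 11 = 0  t=1,i=8
  .#.#. -> .   bit 10 = 0  t=6,i=16
  .#..# -> #   bit 9 = 1  t=2,i=7
  .#... -> .   bit 8 = 0  t=0,i=12
  ..### -> #   bit 7 = 1  t=0,i=0
  ..##. -> .   bit 6 = 0  t=0,i=8
  ..#.# -> .   bit 5 = 0  t=1,i=7
  ..#.. -> #   bit 4 = 1  t=2,i=1
  ...## -> #   bit 3 = 1  t=0,i=7
  ...#. -> #   bit 2 = 1  t=1,i=6
  ....# -> .   bit 1 = 0  t=0,i=6
  ..... -> .   bit 0 = 0  t=1,i=4
  bits 10000110101101001111001010011100 = 2260005532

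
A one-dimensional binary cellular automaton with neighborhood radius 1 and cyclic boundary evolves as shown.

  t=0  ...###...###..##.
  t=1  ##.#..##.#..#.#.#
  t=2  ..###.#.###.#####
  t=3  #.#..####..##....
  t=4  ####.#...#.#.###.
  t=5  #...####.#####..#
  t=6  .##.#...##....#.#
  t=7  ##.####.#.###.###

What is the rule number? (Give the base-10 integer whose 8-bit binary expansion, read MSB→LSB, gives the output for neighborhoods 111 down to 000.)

  [7] ### => .  t=0,i=4
  [6] ##. => .  t=0,i=5
  [5] #.# => #  t=1,i=2
  [4] #.. => #  t=0,i=6
  [3] .## => #  t=0,i=3
  [2] .#. => #  t=1,i=3
  [1] ..# => .  t=0,i=2
  [0] ... => #  t=0,i=0
  bits 00111101 = 61

61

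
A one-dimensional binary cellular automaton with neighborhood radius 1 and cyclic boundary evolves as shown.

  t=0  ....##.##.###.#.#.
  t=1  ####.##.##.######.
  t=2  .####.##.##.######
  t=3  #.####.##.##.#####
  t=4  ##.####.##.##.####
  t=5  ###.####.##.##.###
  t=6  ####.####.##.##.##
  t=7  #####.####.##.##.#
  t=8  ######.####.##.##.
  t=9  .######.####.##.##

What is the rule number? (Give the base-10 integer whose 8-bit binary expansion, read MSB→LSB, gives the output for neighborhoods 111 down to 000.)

231

  ### -> #   bit 7 = 1  t=0,i=11
  ##. -> #   bit 6 = 1  t=0,i=5
  #.# -> #   bit 5 = 1  t=0,i=6
  #.. -> .   bit 4 = 0  t=0,i=17
  .## -> .   bit 3 = 0  t=0,i=4
  .#. -> #   bit 2 = 1  t=0,i=14
  ..# -> #   bit 1 = 1  t=0,i=3
  ... -> #   bit 0 = 1  t=0,i=0
  bits 11100111 = 231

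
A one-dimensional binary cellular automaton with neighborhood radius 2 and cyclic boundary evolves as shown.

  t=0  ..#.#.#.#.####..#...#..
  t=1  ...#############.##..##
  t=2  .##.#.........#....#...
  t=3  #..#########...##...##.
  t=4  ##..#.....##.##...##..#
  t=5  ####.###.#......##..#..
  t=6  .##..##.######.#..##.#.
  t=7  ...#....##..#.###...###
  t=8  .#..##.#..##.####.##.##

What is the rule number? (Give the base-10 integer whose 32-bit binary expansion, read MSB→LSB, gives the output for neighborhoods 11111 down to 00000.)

1454886665

  ##### -> .   bit 31 = 0  t=1,i=5
  ####. -> #   bit 30 = 1  t=0,i=12
  ###.# -> .   bit 29 = 0  t=1,i=15
  ###.. -> #   bit 28 = 1  t=0,i=13
  ##.## -> .   bit 27 = 0  t=1,i=16
  ##.#. -> #   bit 26 = 1  t=2,i=3
  ##..# -> #   bit 25 = 1  t=0,i=14
  ##... -> .   bit 24 = 0  t=1,i=0
  #.### -> #   bit 23 = 1  t=0,i=10
  #.##. -> .   bit 22 = 0  t=1,i=17
  #.#.# -> #   bit 21 = 1  t=0,i=4
  #.#.. -> #   bit 20 = 1  t=2,i=4
  #..## -> .   bit 19 = 0  t=1,i=20
  #..#. -> #   bit 18 = 1  t=0,i=15
  #...# -> #   bit 17 = 1  t=0,i=18
  #.... -> #   bit 16 = 1  t=0,i=22
  .#### -> #   bit 15 = 1  t=0,i=11
  .###. -> #   bit 14 = 1  t=4,i=0
  .##.# -> .   bit 13 = 0  t=2,i=2
  .##.. -> .   bit 12 = 0  t=1,i=18
  .#.## -> #   bit 11 = 1  t=0,i=9
  .#.#. -> #   bit 10 = 1  t=0,i=3
  .#..# -> #   bit 9 = 1  t=3,i=1
  .#... -> #   bit 8 = 1  t=0,i=17
  ..### -> .   bit 7 = 0  t=1,i=3
  ..##. -> .   bit 6 = 0  t=1,i=21
  ..#.# -> .   bit 5 = 0  t=0,i=2
  ..#.. -> .   bit 4 = 0  t=0,i=16
  ...## -> #   bit 3 = 1  t=1,i=2
  ...#. -> .   bit 2 = 0  t=0,i=1
  ....# -> .   bit 1 = 0  t=0,i=0
  ..... -> #   bit 0 = 1  t=2,i=7
  bits 01010110101101111100111100001001 = 1454886665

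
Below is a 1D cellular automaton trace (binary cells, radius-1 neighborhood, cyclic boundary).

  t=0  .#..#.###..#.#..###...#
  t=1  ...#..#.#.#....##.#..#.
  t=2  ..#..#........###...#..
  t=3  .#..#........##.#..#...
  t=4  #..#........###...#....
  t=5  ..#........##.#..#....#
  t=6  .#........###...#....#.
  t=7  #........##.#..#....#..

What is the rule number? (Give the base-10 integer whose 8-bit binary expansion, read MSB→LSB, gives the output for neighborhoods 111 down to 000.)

  ###|.  b7=0 t=0,i=7
  ##.|#  b6=1 t=0,i=8
  #.#|.  b5=0 t=0,i=0
  #..|.  b4=0 t=0,i=2
  .##|#  b3=1 t=0,i=6
  .#.|.  b2=0 t=0,i=1
  ..#|#  b1=1 t=0,i=3
  ...|.  b0=0 t=0,i=20
  bits 01001010 = 74

74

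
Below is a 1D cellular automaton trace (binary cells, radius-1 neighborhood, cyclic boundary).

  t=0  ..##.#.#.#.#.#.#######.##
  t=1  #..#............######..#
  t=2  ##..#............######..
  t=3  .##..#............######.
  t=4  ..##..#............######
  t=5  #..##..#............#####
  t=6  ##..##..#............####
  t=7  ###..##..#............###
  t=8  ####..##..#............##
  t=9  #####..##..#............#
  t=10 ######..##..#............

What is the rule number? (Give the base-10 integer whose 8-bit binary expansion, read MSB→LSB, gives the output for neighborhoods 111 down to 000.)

208

  ###|#  b7=1 t=0,i=16
  ##.|#  b6=1 t=0,i=3
  #.#|.  b5=0 t=0,i=4
  #..|#  b4=1 t=0,i=0
  .##|.  b3=0 t=0,i=2
  .#.|.  b2=0 t=0,i=5
  ..#|.  b1=0 t=0,i=1
  ...|.  b0=0 t=1,i=5
  bits 11010000 = 208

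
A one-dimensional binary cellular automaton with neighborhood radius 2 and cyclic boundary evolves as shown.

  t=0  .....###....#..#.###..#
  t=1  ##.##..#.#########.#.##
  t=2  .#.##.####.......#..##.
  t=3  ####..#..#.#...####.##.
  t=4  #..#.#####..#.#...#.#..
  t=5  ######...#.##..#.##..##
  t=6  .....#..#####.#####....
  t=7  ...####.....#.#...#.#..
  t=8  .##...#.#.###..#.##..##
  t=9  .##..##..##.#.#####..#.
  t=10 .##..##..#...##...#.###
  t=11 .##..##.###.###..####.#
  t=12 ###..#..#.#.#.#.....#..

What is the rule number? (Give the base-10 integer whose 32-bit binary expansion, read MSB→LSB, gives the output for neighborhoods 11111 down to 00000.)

  ##### -> .   bit 31 = 0  t=1,i=11
  ####. -> .   bit 30 = 0  t=1,i=0
  ###.# -> #   bit 29 = 1  t=1,i=1
  ###.. -> #   bit 28 = 1  t=0,i=7
  ##.## -> .   bit 27 = 0  t=1,i=2
  ##.#. -> .   bit 26 = 0  t=1,i=18
  ##..# -> .   bit 25 = 0  t=0,i=20
  ##... -> .   bit 24 = 0  t=0,i=8
  #.### -> #   bit 23 = 1  t=0,i=17
  #.##. -> #   bit 22 = 1  t=1,i=3
  #.#.# -> .   bit 21 = 0  t=1,i=19
  #.#.. -> .   bit 20 = 0  t=3,i=11
  #..## -> .   bit 19 = 0  t=2,i=19
  #..#. -> #   bit 18 = 1  t=0,i=14
  #...# -> .   bit 17 = 0  t=3,i=13
  #.... -> #   bit 16 = 1  t=0,i=1
  .#### -> .   bit 15 = 0  t=1,i=10
  .###. -> .   bit 14 = 0  t=0,i=6
  .##.# -> .   bit 13 = 0  t=2,i=4
  .##.. -> #   bit 12 = 1  t=1,i=4
  .#.## -> #   bit 11 = 1  t=0,i=16
  .#.#. -> .   bit 10 = 0  t=3,i=10
  .#..# -> #   bit 9 = 1  t=0,i=13
  .#... -> #   bit 8 = 1  t=0,i=0
  ..### -> .   bit 7 = 0  t=0,i=5
  ..##. -> #   bit 6 = 1  t=2,i=20
  ..#.# -> #   bit 5 = 1  t=0,i=15
  ..#.. -> #   bit 4 = 1  t=0,i=12
  ...## -> #   bit 3 = 1  t=0,i=4
  ...#. -> #   bit 2 = 1  t=0,i=11
  ....# -> #   bit 1 = 1  t=0,i=3
  ..... -> .   bit 0 = 0  t=0,i=2
  bits 00110000110001010001101101111110 = 818223998

818223998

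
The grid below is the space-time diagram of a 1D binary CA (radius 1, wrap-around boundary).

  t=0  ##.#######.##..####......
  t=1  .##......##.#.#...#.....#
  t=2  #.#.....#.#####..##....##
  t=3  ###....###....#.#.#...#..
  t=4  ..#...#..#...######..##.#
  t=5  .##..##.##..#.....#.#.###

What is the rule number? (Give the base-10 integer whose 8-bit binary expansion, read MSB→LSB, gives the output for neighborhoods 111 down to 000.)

  nb ###: next=.  (t=0,i=4, bit7=0)
  nb ##.: next=#  (t=0,i=1, bit6=1)
  nb #.#: next=#  (t=0,i=2, bit5=1)
  nb #..: next=.  (t=0,i=13, bit4=0)
  nb .##: next=.  (t=0,i=0, bit3=0)
  nb .#.: next=#  (t=1,i=12, bit2=1)
  nb ..#: next=#  (t=0,i=14, bit1=1)
  nb ...: next=.  (t=0,i=20, bit0=0)
  bits 01100110 = 102

102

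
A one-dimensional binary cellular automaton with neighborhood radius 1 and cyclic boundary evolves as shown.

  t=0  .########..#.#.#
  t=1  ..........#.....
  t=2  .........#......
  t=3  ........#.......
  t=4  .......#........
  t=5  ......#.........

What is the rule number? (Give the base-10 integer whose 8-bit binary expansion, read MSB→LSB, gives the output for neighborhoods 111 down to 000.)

  [7] ### => .  t=0,i=2
  [6] ##. => .  t=0,i=8
  [5] #.# => .  t=0,i=0
  [4] #.. => .  t=0,i=9
  [3] .## => .  t=0,i=1
  [2] .#. => .  t=0,i=11
  [1] ..# => #  t=0,i=10
  [0] ... => .  t=1,i=0
  bits 00000010 = 2

2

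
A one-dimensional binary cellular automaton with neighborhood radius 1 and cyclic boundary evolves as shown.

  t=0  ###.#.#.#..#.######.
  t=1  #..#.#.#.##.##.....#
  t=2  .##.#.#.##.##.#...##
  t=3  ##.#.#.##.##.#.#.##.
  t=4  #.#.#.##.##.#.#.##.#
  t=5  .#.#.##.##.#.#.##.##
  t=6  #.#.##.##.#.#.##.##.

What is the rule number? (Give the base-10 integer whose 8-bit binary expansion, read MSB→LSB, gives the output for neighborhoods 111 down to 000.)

  ###|.  b7=0 t=0,i=1
  ##.|.  b6=0 t=0,i=2
  #.#|#  b5=1 t=0,i=3
  #..|#  b4=1 t=0,i=9
  .##|#  b3=1 t=0,i=0
  .#.|.  b2=0 t=0,i=4
  ..#|#  b1=1 t=0,i=10
  ...|.  b0=0 t=1,i=15
  bits 00111010 = 58

58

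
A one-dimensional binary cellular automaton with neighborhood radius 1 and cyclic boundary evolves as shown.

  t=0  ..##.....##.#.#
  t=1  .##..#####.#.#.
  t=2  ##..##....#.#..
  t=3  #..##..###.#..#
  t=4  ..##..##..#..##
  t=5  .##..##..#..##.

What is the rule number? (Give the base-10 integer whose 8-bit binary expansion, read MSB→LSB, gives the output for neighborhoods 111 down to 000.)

  nb ###: next=.  (t=1,i=6, bit7=0)
  nb ##.: next=.  (t=0,i=3, bit6=0)
  nb #.#: next=#  (t=0,i=11, bit5=1)
  nb #..: next=.  (t=0,i=0, bit4=0)
  nb .##: next=#  (t=0,i=2, bit3=1)
  nb .#.: next=.  (t=0,i=12, bit2=0)
  nb ..#: next=#  (t=0,i=1, bit1=1)
  nb ...: next=#  (t=0,i=5, bit0=1)
  bits 00101011 = 43

43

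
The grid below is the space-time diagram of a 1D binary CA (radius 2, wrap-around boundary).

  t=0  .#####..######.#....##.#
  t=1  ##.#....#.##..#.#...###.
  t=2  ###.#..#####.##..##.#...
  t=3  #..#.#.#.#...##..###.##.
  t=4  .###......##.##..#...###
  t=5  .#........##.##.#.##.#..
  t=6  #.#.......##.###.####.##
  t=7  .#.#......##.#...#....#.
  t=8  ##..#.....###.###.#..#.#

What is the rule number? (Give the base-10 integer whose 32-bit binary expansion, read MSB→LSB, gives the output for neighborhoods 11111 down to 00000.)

2227583972

  ##### -> #   bit 31 = 1  t=0,i=3
  ####. -> .   bit 30 = 0  t=0,i=4
  ###.# -> .   bit 29 = 0  t=0,i=13
  ###.. -> .   bit 28 = 0  t=0,i=5
  ##.## -> .   bit 27 = 0  t=1,i=23
  ##.#. -> #   bit 26 = 1  t=0,i=14
  ##..# -> .   bit 25 = 0  t=0,i=6
  ##... -> .   bit 24 = 0  t=4,i=4
  #.### -> #   bit 23 = 1  t=0,i=1
  #.##. -> #   bit 22 = 1  t=1,i=0
  #.#.# -> .   bit 21 = 0  t=0,i=23
  #.#.. -> .   bit 20 = 0  t=0,i=15
  #..## -> .   bit 19 = 0  t=0,i=7
  #..#. -> #   bit 18 = 1  t=1,i=13
  #...# -> #   bit 17 = 1  t=1,i=18
  #.... -> .   bit 16 = 0  t=0,i=17
  .#### -> .   bit 15 = 0  t=0,i=2
  .###. -> .   bit 14 = 0  t=1,i=21
  .##.# -> #   bit 13 = 1  t=0,i=21
  .##.. -> #   bit 12 = 1  t=1,i=11
  .#.## -> #   bit 11 = 1  t=0,i=0
  .#.#. -> .   bit 10 = 0  t=1,i=15
  .#..# -> #   bit 9 = 1  t=2,i=5
  .#... -> #   bit 8 = 1  t=0,i=16
  ..### -> #   bit 7 = 1  t=0,i=8
  ..##. -> #   bit 6 = 1  t=0,i=20
  ..#.# -> #   bit 5 = 1  t=1,i=8
  ..#.. -> .   bit 4 = 0  t=4,i=17
  ...## -> .   bit 3 = 0  t=0,i=19
  ...#. -> #   bit 2 = 1  t=1,i=7
  ....# -> .   bit 1 = 0  t=0,i=18
  ..... -> .   bit 0 = 0  t=4,i=6
  bits 10000100110001100011101111100100 = 2227583972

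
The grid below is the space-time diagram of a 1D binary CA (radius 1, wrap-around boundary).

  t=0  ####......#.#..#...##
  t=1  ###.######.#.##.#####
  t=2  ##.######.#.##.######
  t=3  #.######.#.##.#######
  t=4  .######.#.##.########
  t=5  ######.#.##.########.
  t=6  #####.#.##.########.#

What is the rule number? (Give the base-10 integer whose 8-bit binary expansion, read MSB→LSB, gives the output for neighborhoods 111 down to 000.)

  nb ###: next=#  (t=0,i=0, bit7=1)
  nb ##.: next=.  (t=0,i=3, bit6=0)
  nb #.#: next=#  (t=0,i=11, bit5=1)
  nb #..: next=#  (t=0,i=4, bit4=1)
  nb .##: next=#  (t=0,i=19, bit3=1)
  nb .#.: next=.  (t=0,i=10, bit2=0)
  nb ..#: next=#  (t=0,i=9, bit1=1)
  nb ...: next=#  (t=0,i=5, bit0=1)
  bits 10111011 = 187

187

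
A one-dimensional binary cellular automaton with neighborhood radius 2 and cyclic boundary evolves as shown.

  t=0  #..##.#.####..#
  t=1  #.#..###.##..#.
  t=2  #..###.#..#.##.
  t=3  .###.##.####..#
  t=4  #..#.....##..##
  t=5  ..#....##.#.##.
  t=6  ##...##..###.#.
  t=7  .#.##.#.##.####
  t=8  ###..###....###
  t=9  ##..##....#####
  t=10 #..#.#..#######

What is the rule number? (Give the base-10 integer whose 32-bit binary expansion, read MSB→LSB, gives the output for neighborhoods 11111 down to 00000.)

3828259502

  [31] ##### => #  t=8,i=0
  [30] ####. => #  t=0,i=10
  [29] ###.# => #  t=1,i=7
  [28] ###.. => .  t=0,i=11
  [27] ##.## => .  t=1,i=8
  [26] ##.#. => #  t=0,i=5
  [25] ##..# => .  t=0,i=1
  [24] ##... => .  t=5,i=14
  [23] #.### => .  t=0,i=8
  [22] #.##. => .  t=1,i=9
  [21] #.#.# => #  t=0,i=6
  [20] #.#.. => .  t=1,i=2
  [19] #..## => #  t=0,i=2
  [18] #..#. => #  t=1,i=12
  [17] #...# => #  t=5,i=0
  [16] #.... => .  t=4,i=5
  [15] .#### => #  t=0,i=9
  [14] .###. => .  t=1,i=6
  [13] .##.# => .  t=0,i=4
  [12] .##.. => #  t=0,i=0
  [11] .#.## => #  t=0,i=7
  [10] .#.#. => .  t=1,i=1
  [9] .#..# => #  t=1,i=3
  [8] .#... => .  t=4,i=4
  [7] ..### => #  t=1,i=5
  [6] ..##. => .  t=0,i=3
  [5] ..#.# => #  t=1,i=13
  [4] ..#.. => .  t=4,i=3
  [3] ...## => #  t=4,i=8
  [2] ...#. => #  t=5,i=1
  [1] ....# => #  t=4,i=7
  [0] ..... => .  t=4,i=6
  bits 11100100001011101001101010101110 = 3828259502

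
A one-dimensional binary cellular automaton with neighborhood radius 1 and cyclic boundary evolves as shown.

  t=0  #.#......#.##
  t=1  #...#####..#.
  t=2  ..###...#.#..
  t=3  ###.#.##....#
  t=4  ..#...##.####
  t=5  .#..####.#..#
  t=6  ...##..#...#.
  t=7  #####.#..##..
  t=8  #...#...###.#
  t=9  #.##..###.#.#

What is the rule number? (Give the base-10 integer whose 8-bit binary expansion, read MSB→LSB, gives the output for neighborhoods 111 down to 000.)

  ### -> .   bit 7 = 0  t=0,i=12
  ##. -> #   bit 6 = 1  t=0,i=0
  #.# -> .   bit 5 = 0  t=0,i=1
  #.. -> .   bit 4 = 0  t=0,i=3
  .## -> #   bit 3 = 1  t=0,i=11
  .#. -> .   bit 2 = 0  t=0,i=2
  ..# -> #   bit 1 = 1  t=0,i=8
  ... -> #   bit 0 = 1  t=0,i=4
  bits 01001011 = 75

75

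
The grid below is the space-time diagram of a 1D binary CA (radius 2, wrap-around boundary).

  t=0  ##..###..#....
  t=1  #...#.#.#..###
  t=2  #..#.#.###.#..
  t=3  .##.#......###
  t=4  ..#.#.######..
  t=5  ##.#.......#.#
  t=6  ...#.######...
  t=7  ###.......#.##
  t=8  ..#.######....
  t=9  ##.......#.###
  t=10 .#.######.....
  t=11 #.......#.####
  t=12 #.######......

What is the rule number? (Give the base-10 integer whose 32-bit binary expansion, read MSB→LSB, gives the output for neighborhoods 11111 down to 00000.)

269821647

  #####|.  b31=0 t=4,i=8
  ####.|.  b30=0 t=1,i=13
  ###.#|.  b29=0 t=2,i=9
  ###..|#  b28=1 t=0,i=6
  ##.##|.  b27=0 t=3,i=0
  ##.#.|.  b26=0 t=2,i=10
  ##..#|.  b25=0 t=0,i=2
  ##...|.  b24=0 t=1,i=1
  #.###|.  b23=0 t=2,i=7
  #.##.|.  b22=0 t=3,i=1
  #.#.#|.  b21=0 t=1,i=6
  #.#..|#  b20=1 t=1,i=8
  #..##|.  b19=0 t=0,i=3
  #..#.|#  b18=1 t=0,i=8
  #...#|.  b17=0 t=1,i=2
  #....|#  b16=1 t=0,i=11
  .####|.  b15=0 t=1,i=12
  .###.|.  b14=0 t=0,i=5
  .##.#|#  b13=1 t=3,i=2
  .##..|.  b12=0 t=0,i=1
  .#.##|.  b11=0 t=2,i=6
  .#.#.|#  b10=1 t=1,i=5
  .#..#|#  b9=1 t=1,i=9
  .#...|.  b8=0 t=0,i=10
  ..###|#  b7=1 t=0,i=4
  ..##.|#  b6=1 t=0,i=0
  ..#.#|.  b5=0 t=1,i=4
  ..#..|.  b4=0 t=0,i=9
  ...##|#  b3=1 t=0,i=13
  ...#.|#  b2=1 t=1,i=3
  ....#|#  b1=1 t=0,i=12
  .....|#  b0=1 t=3,i=7
  bits 00010000000101010010011011001111 = 269821647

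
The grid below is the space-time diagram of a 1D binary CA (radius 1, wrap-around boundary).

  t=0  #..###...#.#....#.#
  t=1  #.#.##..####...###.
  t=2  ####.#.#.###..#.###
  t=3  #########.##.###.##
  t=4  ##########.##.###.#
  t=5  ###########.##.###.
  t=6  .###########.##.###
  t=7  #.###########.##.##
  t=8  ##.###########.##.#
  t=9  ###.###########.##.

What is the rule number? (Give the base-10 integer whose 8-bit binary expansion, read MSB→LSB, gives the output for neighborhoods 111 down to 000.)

230

  ### -> #   bit 7 = 1  t=0,i=4
  ##. -> #   bit 6 = 1  t=0,i=0
  #.# -> #   bit 5 = 1  t=0,i=10
  #.. -> .   bit 4 = 0  t=0,i=1
  .## -> .   bit 3 = 0  t=0,i=3
  .#. -> #   bit 2 = 1  t=0,i=9
  ..# -> #   bit 1 = 1  t=0,i=2
  ... -> .   bit 0 = 0  t=0,i=7
  bits 11100110 = 230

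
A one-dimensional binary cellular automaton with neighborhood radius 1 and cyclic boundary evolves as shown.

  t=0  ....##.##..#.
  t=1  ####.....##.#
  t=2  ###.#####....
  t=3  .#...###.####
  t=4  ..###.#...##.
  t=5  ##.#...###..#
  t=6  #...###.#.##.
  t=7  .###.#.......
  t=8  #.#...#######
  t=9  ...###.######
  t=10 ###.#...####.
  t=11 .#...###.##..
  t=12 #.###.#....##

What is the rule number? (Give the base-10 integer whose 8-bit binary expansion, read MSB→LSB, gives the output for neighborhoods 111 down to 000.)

147

  nb ###: next=#  (t=1,i=0, bit7=1)
  nb ##.: next=.  (t=0,i=5, bit6=0)
  nb #.#: next=.  (t=0,i=6, bit5=0)
  nb #..: next=#  (t=0,i=9, bit4=1)
  nb .##: next=.  (t=0,i=4, bit3=0)
  nb .#.: next=.  (t=0,i=11, bit2=0)
  nb ..#: next=#  (t=0,i=3, bit1=1)
  nb ...: next=#  (t=0,i=0, bit0=1)
  bits 10010011 = 147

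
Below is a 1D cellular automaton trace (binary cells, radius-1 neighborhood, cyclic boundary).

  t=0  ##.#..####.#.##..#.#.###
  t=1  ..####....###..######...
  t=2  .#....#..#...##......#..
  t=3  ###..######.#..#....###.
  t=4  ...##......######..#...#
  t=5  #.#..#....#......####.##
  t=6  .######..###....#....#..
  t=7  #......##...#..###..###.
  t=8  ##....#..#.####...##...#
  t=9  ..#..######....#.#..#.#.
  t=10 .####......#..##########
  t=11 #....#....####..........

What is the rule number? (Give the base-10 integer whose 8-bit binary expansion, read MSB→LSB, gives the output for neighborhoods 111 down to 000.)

54

  [7] ### => .  t=0,i=0
  [6] ##. => .  t=0,i=1
  [5] #.# => #  t=0,i=2
  [4] #.. => #  t=0,i=4
  [3] .## => .  t=0,i=6
  [2] .#. => #  t=0,i=3
  [1] ..# => #  t=0,i=5
  [0] ... => .  t=1,i=0
  bits 00110110 = 54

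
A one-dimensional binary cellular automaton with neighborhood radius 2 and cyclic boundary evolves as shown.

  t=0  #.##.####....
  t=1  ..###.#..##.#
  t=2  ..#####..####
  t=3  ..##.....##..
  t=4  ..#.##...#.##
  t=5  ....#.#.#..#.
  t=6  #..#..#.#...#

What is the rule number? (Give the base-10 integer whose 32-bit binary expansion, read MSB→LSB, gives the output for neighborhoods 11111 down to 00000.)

762438084

  nb #####: next=.  (t=2,i=4, bit31=0)
  nb ####.: next=.  (t=0,i=7, bit30=0)
  nb ###.#: next=#  (t=1,i=4, bit29=1)
  nb ###..: next=.  (t=0,i=8, bit28=0)
  nb ##.##: next=#  (t=0,i=4, bit27=1)
  nb ##.#.: next=#  (t=1,i=5, bit26=1)
  nb ##..#: next=.  (t=2,i=0, bit25=0)
  nb ##...: next=#  (t=0,i=9, bit24=1)
  nb #.###: next=.  (t=0,i=5, bit23=0)
  nb #.##.: next=#  (t=0,i=2, bit22=1)
  nb #.#.#: next=#  (t=5,i=6, bit21=1)
  nb #.#..: next=#  (t=1,i=6, bit20=1)
  nb #..##: next=.  (t=1,i=1, bit19=0)
  nb #..#.: next=.  (t=4,i=1, bit18=0)
  nb #...#: next=.  (t=4,i=7, bit17=0)
  nb #....: next=#  (t=0,i=10, bit16=1)
  nb .####: next=#  (t=0,i=6, bit15=1)
  nb .###.: next=#  (t=1,i=3, bit14=1)
  nb .##.#: next=#  (t=0,i=3, bit13=1)
  nb .##..: next=.  (t=3,i=3, bit12=0)
  nb .#.##: next=.  (t=0,i=1, bit11=0)
  nb .#.#.: next=.  (t=5,i=5, bit10=0)
  nb .#..#: next=.  (t=1,i=0, bit9=0)
  nb .#...: next=#  (t=5,i=12, bit8=1)
  nb ..###: next=#  (t=1,i=2, bit7=1)
  nb ..##.: next=#  (t=1,i=9, bit6=1)
  nb ..#.#: next=.  (t=0,i=0, bit5=0)
  nb ..#..: next=.  (t=5,i=11, bit4=0)
  nb ...##: next=.  (t=3,i=1, bit3=0)
  nb ...#.: next=#  (t=0,i=12, bit2=1)
  nb ....#: next=.  (t=0,i=11, bit1=0)
  nb .....: next=.  (t=3,i=6, bit0=0)
  bits 00101101011100011110000111000100 = 762438084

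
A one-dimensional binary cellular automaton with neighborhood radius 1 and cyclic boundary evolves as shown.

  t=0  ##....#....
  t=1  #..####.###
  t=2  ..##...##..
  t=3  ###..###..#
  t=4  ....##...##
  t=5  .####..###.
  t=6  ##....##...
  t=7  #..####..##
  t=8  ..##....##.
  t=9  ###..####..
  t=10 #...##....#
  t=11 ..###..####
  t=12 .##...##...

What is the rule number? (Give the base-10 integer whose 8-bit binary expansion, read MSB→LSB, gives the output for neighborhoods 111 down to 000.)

  ###|.  b7=0 t=1,i=4
  ##.|.  b6=0 t=0,i=1
  #.#|#  b5=1 t=1,i=7
  #..|.  b4=0 t=0,i=2
  .##|#  b3=1 t=0,i=0
  .#.|#  b2=1 t=0,i=6
  ..#|#  b1=1 t=0,i=5
  ...|#  b0=1 t=0,i=3
  bits 00101111 = 47

47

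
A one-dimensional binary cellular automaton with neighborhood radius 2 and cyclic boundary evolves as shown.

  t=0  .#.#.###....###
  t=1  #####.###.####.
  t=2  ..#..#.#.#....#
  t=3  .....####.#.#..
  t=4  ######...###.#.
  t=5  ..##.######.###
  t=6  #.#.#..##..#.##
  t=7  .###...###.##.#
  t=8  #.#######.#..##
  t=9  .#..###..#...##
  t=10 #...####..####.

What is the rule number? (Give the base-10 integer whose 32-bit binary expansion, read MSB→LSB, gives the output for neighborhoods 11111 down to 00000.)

2669829611

  [31] ##### => #  t=1,i=2
  [30] ####. => .  t=1,i=3
  [29] ###.# => .  t=0,i=14
  [28] ###.. => #  t=0,i=7
  [27] ##.## => #  t=1,i=5
  [26] ##.#. => #  t=0,i=0
  [25] ##..# => #  t=5,i=0
  [24] ##... => #  t=0,i=8
  [23] #.### => .  t=0,i=5
  [22] #.##. => .  t=7,i=11
  [21] #.#.# => #  t=0,i=1
  [20] #.#.. => .  t=2,i=9
  [19] #..## => .  t=5,i=1
  [18] #..#. => .  t=2,i=1
  [17] #...# => #  t=4,i=7
  [16] #.... => .  t=0,i=9
  [15] .#### => .  t=1,i=1
  [14] .###. => #  t=0,i=6
  [13] .##.# => .  t=5,i=3
  [12] .##.. => #  t=6,i=8
  [11] .#.## => #  t=0,i=4
  [10] .#.#. => #  t=0,i=2
  [9] .#..# => .  t=2,i=0
  [8] .#... => #  t=2,i=10
  [7] ..### => #  t=0,i=12
  [6] ..##. => #  t=5,i=2
  [5] ..#.# => #  t=2,i=5
  [4] ..#.. => .  t=2,i=2
  [3] ...## => #  t=0,i=11
  [2] ...#. => .  t=2,i=13
  [1] ....# => #  t=0,i=10
  [0] ..... => #  t=3,i=0
  bits 10011111001000100101110111101011 = 2669829611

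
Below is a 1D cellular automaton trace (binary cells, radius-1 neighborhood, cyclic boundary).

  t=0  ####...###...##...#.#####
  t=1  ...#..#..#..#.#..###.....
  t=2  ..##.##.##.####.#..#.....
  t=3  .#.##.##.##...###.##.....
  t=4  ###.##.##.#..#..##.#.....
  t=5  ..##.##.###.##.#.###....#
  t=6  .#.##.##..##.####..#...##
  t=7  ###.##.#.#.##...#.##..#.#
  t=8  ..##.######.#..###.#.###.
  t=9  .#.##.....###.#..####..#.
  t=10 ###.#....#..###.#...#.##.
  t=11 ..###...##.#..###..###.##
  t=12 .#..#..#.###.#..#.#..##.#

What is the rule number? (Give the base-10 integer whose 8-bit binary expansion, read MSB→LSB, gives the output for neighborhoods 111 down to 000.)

102

  [7] ### => .  t=0,i=0
  [6] ##. => #  t=0,i=3
  [5] #.# => #  t=0,i=19
  [4] #.. => .  t=0,i=4
  [3] .## => .  t=0,i=7
  [2] .#. => #  t=0,i=18
  [1] ..# => #  t=0,i=6
  [0] ... => .  t=0,i=5
  bits 01100110 = 102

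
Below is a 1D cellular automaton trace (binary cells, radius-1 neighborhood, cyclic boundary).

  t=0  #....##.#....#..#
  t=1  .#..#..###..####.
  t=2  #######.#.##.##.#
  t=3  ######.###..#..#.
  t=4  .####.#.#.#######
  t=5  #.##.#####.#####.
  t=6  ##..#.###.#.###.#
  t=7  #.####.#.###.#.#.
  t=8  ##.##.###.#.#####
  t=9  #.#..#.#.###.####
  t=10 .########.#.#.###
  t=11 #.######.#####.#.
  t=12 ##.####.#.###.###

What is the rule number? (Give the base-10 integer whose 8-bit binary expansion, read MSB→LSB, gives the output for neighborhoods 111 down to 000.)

182

  nb ###: next=#  (t=1,i=8, bit7=1)
  nb ##.: next=.  (t=0,i=0, bit6=0)
  nb #.#: next=#  (t=0,i=7, bit5=1)
  nb #..: next=#  (t=0,i=1, bit4=1)
  nb .##: next=.  (t=0,i=5, bit3=0)
  nb .#.: next=#  (t=0,i=8, bit2=1)
  nb ..#: next=#  (t=0,i=4, bit1=1)
  nb ...: next=.  (t=0,i=2, bit0=0)
  bits 10110110 = 182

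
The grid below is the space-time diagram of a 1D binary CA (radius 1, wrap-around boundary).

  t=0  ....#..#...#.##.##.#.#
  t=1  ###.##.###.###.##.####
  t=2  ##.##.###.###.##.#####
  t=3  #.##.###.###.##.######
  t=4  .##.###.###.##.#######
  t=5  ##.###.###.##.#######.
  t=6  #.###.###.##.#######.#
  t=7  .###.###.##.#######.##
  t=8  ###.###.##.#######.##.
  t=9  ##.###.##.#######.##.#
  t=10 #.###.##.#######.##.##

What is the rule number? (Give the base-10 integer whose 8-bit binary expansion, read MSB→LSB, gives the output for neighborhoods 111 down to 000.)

  nb ###: next=#  (t=1,i=0, bit7=1)
  nb ##.: next=.  (t=0,i=14, bit6=0)
  nb #.#: next=#  (t=0,i=12, bit5=1)
  nb #..: next=#  (t=0,i=0, bit4=1)
  nb .##: next=#  (t=0,i=13, bit3=1)
  nb .#.: next=#  (t=0,i=4, bit2=1)
  nb ..#: next=.  (t=0,i=3, bit1=0)
  nb ...: next=#  (t=0,i=1, bit0=1)
  bits 10111101 = 189

189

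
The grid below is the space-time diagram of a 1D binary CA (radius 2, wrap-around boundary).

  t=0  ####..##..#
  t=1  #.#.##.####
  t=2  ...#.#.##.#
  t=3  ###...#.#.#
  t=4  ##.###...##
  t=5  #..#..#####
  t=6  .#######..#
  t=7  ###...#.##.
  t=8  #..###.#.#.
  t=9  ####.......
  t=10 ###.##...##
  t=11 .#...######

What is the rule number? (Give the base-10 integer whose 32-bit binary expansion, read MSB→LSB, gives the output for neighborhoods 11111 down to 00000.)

  [31] ##### => .  t=0,i=1
  [30] ####. => #  t=0,i=2
  [29] ###.# => .  t=1,i=0
  [28] ###.. => .  t=0,i=3
  [27] ##.## => .  t=1,i=6
  [26] ##.#. => .  t=1,i=1
  [25] ##..# => #  t=0,i=4
  [24] ##... => #  t=3,i=3
  [23] #.### => #  t=1,i=7
  [22] #.##. => .  t=1,i=4
  [21] #.#.# => .  t=1,i=2
  [20] #.#.. => #  t=2,i=10
  [19] #..## => #  t=0,i=5
  [18] #..#. => #  t=5,i=2
  [17] #...# => #  t=2,i=1
  [16] #.... => #  t=9,i=5
  [15] .#### => #  t=0,i=0
  [14] .###. => .  t=4,i=4
  [13] .##.# => #  t=1,i=5
  [12] .##.. => #  t=0,i=7
  [11] .#.## => #  t=1,i=3
  [10] .#.#. => .  t=2,i=4
  [9] .#..# => #  t=5,i=4
  [8] .#... => #  t=2,i=0
  [7] ..### => #  t=0,i=10
  [6] ..##. => .  t=0,i=6
  [5] ..#.# => .  t=2,i=3
  [4] ..#.. => #  t=5,i=3
  [3] ...## => #  t=4,i=8
  [2] ...#. => #  t=2,i=2
  [1] ....# => #  t=9,i=9
  [0] ..... => .  t=9,i=6
  bits 01000011100111111011101110011110 = 1134541726

1134541726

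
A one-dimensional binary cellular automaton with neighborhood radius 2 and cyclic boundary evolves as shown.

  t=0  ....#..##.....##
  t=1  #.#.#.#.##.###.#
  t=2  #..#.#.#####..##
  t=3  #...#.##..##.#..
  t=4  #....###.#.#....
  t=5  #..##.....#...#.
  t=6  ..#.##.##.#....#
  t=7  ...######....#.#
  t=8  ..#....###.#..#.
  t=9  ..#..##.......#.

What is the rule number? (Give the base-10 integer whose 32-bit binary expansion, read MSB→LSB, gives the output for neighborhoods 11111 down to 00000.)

  ##### -> .   bit 31 = 0  t=2,i=9
  ####. -> #   bit 30 = 1  t=2,i=10
  ###.# -> .   bit 29 = 0  t=1,i=13
  ###.. -> #   bit 28 = 1  t=2,i=0
  ##.## -> #   bit 27 = 1  t=1,i=10
  ##.#. -> .   bit 26 = 0  t=1,i=1
  ##..# -> .   bit 25 = 0  t=2,i=1
  ##... -> #   bit 24 = 1  t=0,i=0
  #.### -> #   bit 23 = 1  t=1,i=11
  #.##. -> #   bit 22 = 1  t=1,i=8
  #.#.# -> .   bit 21 = 0  t=1,i=2
  #.#.. -> .   bit 20 = 0  t=3,i=13
  #..## -> #   bit 19 = 1  t=0,i=6
  #..#. -> .   bit 18 = 0  t=2,i=2
  #...# -> .   bit 17 = 0  t=3,i=2
  #.... -> .   bit 16 = 0  t=0,i=1
  .#### -> .   bit 15 = 0  t=2,i=8
  .###. -> .   bit 14 = 0  t=1,i=12
  .##.# -> #   bit 13 = 1  t=1,i=0
  .##.. -> #   bit 12 = 1  t=0,i=8
  .#.## -> #   bit 11 = 1  t=1,i=7
  .#.#. -> #   bit 10 = 1  t=1,i=3
  .#..# -> .   bit 9 = 0  t=0,i=5
  .#... -> .   bit 8 = 0  t=3,i=1
  ..### -> .   bit 7 = 0  t=2,i=14
  ..##. -> .   bit 6 = 0  t=0,i=7
  ..#.# -> .   bit 5 = 0  t=2,i=3
  ..#.. -> #   bit 4 = 1  t=0,i=4
  ...## -> #   bit 3 = 1  t=0,i=13
  ...#. -> .   bit 2 = 0  t=0,i=3
  ....# -> #   bit 1 = 1  t=0,i=2
  ..... -> #   bit 0 = 1  t=0,i=11
  bits 01011001110010000011110000011011 = 1506294811

1506294811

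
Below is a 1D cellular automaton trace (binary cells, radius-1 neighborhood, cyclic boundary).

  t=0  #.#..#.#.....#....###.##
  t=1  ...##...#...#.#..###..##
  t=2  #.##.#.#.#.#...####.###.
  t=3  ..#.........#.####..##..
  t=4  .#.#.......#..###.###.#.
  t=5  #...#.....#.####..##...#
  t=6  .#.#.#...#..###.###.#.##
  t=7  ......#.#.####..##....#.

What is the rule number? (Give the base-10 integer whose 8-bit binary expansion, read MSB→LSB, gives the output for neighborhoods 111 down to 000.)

  ### -> #   bit 7 = 1  t=0,i=19
  ##. -> .   bit 6 = 0  t=0,i=0
  #.# -> .   bit 5 = 0  t=0,i=1
  #.. -> #   bit 4 = 1  t=0,i=3
  .## -> #   bit 3 = 1  t=0,i=18
  .#. -> .   bit 2 = 0  t=0,i=2
  ..# -> #   bit 1 = 1  t=0,i=4
  ... -> .   bit 0 = 0  t=0,i=9
  bits 10011010 = 154

154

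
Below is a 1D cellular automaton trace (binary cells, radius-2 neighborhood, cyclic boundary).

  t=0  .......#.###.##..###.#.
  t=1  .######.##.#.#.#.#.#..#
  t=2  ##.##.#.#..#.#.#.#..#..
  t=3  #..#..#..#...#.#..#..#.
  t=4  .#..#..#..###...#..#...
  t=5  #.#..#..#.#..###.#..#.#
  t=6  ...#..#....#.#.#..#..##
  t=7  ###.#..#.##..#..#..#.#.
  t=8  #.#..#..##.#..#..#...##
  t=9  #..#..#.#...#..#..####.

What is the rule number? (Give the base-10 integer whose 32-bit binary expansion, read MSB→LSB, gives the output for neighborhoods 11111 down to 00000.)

2749500367

  ##### -> #   bit 31 = 1  t=1,i=3
  ####. -> .   bit 30 = 0  t=1,i=5
  ###.# -> #   bit 29 = 1  t=0,i=11
  ###.. -> .   bit 28 = 0  t=4,i=12
  ##.## -> .   bit 27 = 0  t=0,i=12
  ##.#. -> .   bit 26 = 0  t=0,i=20
  ##..# -> #   bit 25 = 1  t=0,i=15
  ##... -> #   bit 24 = 1  t=4,i=13
  #.### -> #   bit 23 = 1  t=0,i=9
  #.##. -> #   bit 22 = 1  t=0,i=13
  #.#.# -> #   bit 21 = 1  t=1,i=11
  #.#.. -> .   bit 20 = 0  t=0,i=21
  #..## -> .   bit 19 = 0  t=0,i=16
  #..#. -> .   bit 18 = 0  t=1,i=21
  #...# -> #   bit 17 = 1  t=3,i=11
  #.... -> .   bit 16 = 0  t=0,i=0
  .#### -> .   bit 15 = 0  t=1,i=2
  .###. -> .   bit 14 = 0  t=0,i=10
  .##.# -> .   bit 13 = 0  t=1,i=9
  .##.. -> .   bit 12 = 0  t=0,i=14
  .#.## -> #   bit 11 = 1  t=0,i=8
  .#.#. -> .   bit 10 = 0  t=1,i=12
  .#..# -> #   bit 9 = 1  t=1,i=20
  .#... -> #   bit 8 = 1  t=0,i=22
  ..### -> #   bit 7 = 1  t=0,i=17
  ..##. -> #   bit 6 = 1  t=2,i=0
  ..#.# -> .   bit 5 = 0  t=0,i=7
  ..#.. -> .   bit 4 = 0  t=2,i=20
  ...## -> #   bit 3 = 1  t=8,i=20
  ...#. -> #   bit 2 = 1  t=0,i=6
  ....# -> #   bit 1 = 1  t=0,i=5
  ..... -> #   bit 0 = 1  t=0,i=1
  bits 10100011111000100000101111001111 = 2749500367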